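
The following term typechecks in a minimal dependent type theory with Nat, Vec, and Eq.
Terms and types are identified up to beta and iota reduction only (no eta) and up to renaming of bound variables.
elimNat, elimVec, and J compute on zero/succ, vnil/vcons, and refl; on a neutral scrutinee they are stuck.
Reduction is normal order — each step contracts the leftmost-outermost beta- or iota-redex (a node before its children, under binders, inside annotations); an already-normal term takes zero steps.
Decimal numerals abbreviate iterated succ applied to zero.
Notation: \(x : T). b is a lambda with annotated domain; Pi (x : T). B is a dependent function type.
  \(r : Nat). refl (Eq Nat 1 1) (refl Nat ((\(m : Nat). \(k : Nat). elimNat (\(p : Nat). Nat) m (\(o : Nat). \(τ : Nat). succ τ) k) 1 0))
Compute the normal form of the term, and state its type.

resulting normal form:
  \(r : Nat). refl (Eq Nat 1 1) (refl Nat 1)
inferred type:
  Pi (r : Nat). Eq (Eq Nat 1 1) (refl Nat 1) (refl Nat 1)
observation: contracting a beta-redex first, the term normalizes in 3 steps.


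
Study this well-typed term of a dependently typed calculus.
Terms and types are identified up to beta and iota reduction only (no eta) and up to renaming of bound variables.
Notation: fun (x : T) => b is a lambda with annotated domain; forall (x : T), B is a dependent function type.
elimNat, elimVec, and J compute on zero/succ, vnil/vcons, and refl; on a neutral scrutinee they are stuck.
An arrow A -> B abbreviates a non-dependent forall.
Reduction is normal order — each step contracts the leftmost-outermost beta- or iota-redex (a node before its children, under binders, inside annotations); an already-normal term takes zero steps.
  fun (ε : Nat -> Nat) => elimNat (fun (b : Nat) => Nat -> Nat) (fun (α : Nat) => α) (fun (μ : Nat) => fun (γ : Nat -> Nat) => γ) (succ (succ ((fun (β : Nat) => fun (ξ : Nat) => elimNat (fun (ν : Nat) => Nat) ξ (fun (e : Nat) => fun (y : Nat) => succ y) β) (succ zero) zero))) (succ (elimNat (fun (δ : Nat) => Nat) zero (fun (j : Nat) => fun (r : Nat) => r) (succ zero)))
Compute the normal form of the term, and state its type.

resulting normal form:
  fun (ε : Nat -> Nat) => succ zero
inferred type:
  (Nat -> Nat) -> Nat


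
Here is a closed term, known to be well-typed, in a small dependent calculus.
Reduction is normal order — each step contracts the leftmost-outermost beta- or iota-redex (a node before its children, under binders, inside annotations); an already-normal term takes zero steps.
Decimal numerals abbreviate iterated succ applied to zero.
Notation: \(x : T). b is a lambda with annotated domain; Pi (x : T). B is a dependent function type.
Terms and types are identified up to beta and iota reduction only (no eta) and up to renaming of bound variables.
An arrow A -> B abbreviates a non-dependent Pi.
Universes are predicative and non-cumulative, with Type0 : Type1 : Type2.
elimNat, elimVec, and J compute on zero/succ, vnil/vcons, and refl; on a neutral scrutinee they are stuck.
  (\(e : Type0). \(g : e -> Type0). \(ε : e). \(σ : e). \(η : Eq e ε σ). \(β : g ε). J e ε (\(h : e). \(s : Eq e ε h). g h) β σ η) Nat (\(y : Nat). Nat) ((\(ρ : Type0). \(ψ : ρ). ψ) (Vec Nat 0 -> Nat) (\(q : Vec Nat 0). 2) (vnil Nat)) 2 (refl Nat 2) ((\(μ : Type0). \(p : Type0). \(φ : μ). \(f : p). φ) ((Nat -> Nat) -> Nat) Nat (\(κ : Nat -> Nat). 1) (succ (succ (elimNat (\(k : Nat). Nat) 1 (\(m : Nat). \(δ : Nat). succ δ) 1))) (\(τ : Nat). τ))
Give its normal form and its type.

reduced normal form:
  1
type:
  Nat


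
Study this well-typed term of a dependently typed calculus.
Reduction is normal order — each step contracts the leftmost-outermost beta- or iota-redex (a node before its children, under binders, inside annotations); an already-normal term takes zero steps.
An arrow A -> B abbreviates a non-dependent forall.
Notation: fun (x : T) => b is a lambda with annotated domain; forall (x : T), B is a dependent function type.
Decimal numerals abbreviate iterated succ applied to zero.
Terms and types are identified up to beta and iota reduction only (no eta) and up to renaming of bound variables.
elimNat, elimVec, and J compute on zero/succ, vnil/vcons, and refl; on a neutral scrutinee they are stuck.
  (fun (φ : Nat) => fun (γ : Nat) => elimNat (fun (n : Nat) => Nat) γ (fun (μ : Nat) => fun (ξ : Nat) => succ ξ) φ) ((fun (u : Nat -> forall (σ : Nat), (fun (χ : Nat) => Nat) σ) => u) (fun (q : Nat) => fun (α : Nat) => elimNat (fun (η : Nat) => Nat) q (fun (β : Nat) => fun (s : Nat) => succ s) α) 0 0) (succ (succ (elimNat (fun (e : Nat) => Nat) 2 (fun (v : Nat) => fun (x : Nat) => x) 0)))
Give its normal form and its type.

normal form:
  4
type:
  Nat


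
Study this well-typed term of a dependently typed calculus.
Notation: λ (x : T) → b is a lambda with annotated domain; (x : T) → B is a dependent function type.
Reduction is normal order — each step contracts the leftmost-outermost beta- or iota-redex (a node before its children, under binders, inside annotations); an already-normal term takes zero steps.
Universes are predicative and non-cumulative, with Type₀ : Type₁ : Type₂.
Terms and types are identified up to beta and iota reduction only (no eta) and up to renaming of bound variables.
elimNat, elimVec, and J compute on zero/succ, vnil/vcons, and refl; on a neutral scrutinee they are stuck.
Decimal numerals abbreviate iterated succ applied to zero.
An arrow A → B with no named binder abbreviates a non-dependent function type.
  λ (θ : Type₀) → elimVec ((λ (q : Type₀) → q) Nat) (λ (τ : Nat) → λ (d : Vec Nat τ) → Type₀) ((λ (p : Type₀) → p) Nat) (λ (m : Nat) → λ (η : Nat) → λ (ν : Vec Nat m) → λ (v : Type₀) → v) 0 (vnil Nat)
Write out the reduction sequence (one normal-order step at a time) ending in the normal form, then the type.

normal-order reduction sequence:
  λ (θ : Type₀) → elimVec ((λ (q : Type₀) → q) Nat) (λ (τ : Nat) → λ (d : Vec Nat τ) → Type₀) ((λ (p : Type₀) → p) Nat) (λ (m : Nat) → λ (η : Nat) → λ (ν : Vec Nat m) → λ (v : Type₀) → v) 0 (vnil Nat)
  ~> λ (θ : Type₀) → (λ (q : Type₀) → q) Nat
  ~> λ (θ : Type₀) → Nat
type:
  Type₀ → Type₀


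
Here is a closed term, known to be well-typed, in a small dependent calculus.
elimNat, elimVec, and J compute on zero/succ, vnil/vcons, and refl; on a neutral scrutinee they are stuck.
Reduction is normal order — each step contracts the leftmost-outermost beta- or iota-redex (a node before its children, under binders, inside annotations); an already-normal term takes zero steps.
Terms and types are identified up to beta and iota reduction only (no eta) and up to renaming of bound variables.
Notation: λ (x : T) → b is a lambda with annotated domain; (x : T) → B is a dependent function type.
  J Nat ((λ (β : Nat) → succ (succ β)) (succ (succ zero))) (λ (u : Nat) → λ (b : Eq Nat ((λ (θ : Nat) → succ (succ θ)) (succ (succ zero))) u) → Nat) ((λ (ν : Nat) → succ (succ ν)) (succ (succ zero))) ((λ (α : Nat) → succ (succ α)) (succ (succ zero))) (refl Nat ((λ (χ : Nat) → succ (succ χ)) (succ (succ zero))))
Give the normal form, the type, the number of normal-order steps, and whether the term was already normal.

normal form:
  succ (succ (succ (succ zero)))
the term's type:
  Nat
normal-order step count: 2
term was already normal: no
first redex: a J iota-redex


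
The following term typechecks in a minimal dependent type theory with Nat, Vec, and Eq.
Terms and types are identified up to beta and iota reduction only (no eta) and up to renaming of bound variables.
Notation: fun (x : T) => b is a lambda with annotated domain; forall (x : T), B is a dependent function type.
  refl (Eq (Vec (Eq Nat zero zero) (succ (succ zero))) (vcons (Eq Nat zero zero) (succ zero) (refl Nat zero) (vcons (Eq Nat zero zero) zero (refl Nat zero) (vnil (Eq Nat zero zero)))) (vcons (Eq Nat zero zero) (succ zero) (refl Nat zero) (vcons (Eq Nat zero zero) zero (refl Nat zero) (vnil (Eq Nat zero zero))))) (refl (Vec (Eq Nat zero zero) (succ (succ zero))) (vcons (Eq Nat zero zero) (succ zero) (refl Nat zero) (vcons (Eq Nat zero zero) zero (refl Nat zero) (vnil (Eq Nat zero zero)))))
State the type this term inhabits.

inferred type:
  Eq (Eq (Vec (Eq Nat zero zero) (succ (succ zero))) (vcons (Eq Nat zero zero) (succ zero) (refl Nat zero) (vcons (Eq Nat zero zero) zero (refl Nat zero) (vnil (Eq Nat zero zero)))) (vcons (Eq Nat zero zero) (succ zero) (refl Nat zero) (vcons (Eq Nat zero zero) zero (refl Nat zero) (vnil (Eq Nat zero zero))))) (refl (Vec (Eq Nat zero zero) (succ (succ zero))) (vcons (Eq Nat zero zero) (succ zero) (refl Nat zero) (vcons (Eq Nat zero zero) zero (refl Nat zero) (vnil (Eq Nat zero zero))))) (refl (Vec (Eq Nat zero zero) (succ (succ zero))) (vcons (Eq Nat zero zero) (succ zero) (refl Nat zero) (vcons (Eq Nat zero zero) zero (refl Nat zero) (vnil (Eq Nat zero zero)))))


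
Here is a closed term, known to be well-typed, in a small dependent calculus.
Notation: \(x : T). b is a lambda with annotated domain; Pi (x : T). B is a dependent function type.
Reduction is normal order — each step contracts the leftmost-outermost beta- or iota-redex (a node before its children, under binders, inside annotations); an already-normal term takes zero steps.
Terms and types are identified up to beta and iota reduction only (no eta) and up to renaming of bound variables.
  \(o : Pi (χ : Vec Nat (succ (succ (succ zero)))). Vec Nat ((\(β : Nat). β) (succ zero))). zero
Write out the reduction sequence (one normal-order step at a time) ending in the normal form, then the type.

normal-order reduction sequence:
  \(o : Pi (χ : Vec Nat (succ (succ (succ zero)))). Vec Nat ((\(β : Nat). β) (succ zero))). zero
  ~> \(o : Pi (χ : Vec Nat (succ (succ (succ zero)))). Vec Nat (succ zero)). zero
the term's type:
  Pi (o : Pi (χ : Vec Nat (succ (succ (succ zero)))). Vec Nat (succ zero)). Nat


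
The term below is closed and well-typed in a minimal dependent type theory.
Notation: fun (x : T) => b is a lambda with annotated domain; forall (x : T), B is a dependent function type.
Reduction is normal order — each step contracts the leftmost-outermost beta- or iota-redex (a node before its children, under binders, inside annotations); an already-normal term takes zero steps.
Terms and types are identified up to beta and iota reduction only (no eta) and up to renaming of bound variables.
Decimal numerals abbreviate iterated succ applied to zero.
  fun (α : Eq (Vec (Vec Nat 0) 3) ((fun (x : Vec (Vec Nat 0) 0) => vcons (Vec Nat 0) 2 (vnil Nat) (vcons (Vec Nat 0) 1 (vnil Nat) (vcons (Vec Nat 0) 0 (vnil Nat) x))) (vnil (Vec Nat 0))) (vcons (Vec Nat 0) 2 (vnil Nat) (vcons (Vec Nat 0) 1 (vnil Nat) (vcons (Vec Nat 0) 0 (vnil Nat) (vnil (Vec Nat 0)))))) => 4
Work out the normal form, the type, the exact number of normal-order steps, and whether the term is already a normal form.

resulting normal form:
  fun (α : Eq (Vec (Vec Nat 0) 3) (vcons (Vec Nat 0) 2 (vnil Nat) (vcons (Vec Nat 0) 1 (vnil Nat) (vcons (Vec Nat 0) 0 (vnil Nat) (vnil (Vec Nat 0))))) (vcons (Vec Nat 0) 2 (vnil Nat) (vcons (Vec Nat 0) 1 (vnil Nat) (vcons (Vec Nat 0) 0 (vnil Nat) (vnil (Vec Nat 0)))))) => 4
type:
  forall (α : Eq (Vec (Vec Nat 0) 3) (vcons (Vec Nat 0) 2 (vnil Nat) (vcons (Vec Nat 0) 1 (vnil Nat) (vcons (Vec Nat 0) 0 (vnil Nat) (vnil (Vec Nat 0))))) (vcons (Vec Nat 0) 2 (vnil Nat) (vcons (Vec Nat 0) 1 (vnil Nat) (vcons (Vec Nat 0) 0 (vnil Nat) (vnil (Vec Nat 0)))))), Nat
steps to reach normal form (normal order): 1
already normal: no
first redex: a beta-redex


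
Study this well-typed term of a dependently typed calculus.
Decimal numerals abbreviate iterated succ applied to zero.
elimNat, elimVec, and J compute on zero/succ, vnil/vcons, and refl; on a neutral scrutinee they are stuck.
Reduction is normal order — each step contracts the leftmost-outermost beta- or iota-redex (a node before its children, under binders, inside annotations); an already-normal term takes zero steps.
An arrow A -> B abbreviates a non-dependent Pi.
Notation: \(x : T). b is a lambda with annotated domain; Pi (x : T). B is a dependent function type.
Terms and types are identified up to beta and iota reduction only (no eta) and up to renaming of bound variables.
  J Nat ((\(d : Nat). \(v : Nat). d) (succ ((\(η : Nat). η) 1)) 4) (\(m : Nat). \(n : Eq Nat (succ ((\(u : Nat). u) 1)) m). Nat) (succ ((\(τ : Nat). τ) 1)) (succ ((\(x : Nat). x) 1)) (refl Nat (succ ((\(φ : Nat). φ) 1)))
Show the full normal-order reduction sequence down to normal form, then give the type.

normal-order reduction:
  J Nat ((\(d : Nat). \(v : Nat). d) (succ ((\(η : Nat). η) 1)) 4) (\(m : Nat). \(n : Eq Nat (succ ((\(u : Nat). u) 1)) m). Nat) (succ ((\(τ : Nat). τ) 1)) (succ ((\(x : Nat). x) 1)) (refl Nat (succ ((\(φ : Nat). φ) 1)))
  ~> succ ((\(d : Nat). d) 1)
  ~> 2
inferred type:
  Nat


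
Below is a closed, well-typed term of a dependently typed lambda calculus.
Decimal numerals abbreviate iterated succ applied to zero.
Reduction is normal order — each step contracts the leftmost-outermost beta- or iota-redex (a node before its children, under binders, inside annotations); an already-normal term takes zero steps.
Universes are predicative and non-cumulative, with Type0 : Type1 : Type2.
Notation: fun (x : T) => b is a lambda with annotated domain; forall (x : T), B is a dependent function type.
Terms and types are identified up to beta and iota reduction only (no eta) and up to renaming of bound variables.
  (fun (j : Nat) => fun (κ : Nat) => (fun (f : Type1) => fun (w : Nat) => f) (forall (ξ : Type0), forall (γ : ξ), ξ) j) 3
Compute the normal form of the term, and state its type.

resulting normal form:
  fun (j : Nat) => forall (κ : Type0), forall (f : κ), κ
type:
  forall (j : Nat), Type1
observation: the first redex contracted is a beta-redex; the normal form is reached in 3 normal-order steps.


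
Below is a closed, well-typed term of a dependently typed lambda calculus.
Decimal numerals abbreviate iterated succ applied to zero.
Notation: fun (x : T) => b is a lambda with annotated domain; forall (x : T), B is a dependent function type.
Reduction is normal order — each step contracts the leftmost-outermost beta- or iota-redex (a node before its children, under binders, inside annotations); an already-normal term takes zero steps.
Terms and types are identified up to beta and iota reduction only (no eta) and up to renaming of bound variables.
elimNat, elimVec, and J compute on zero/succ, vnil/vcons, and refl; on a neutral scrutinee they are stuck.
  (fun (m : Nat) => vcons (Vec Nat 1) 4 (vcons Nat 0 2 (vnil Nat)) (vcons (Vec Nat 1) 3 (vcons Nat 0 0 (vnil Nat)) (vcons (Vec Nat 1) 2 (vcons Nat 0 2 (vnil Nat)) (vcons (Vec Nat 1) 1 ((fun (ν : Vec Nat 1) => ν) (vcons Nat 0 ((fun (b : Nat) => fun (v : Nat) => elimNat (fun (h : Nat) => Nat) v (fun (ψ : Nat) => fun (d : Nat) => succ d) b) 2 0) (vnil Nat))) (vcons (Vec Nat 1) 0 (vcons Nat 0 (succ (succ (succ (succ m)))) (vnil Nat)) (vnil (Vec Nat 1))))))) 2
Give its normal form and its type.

reduced normal form:
  vcons (Vec Nat 1) 4 (vcons Nat 0 2 (vnil Nat)) (vcons (Vec Nat 1) 3 (vcons Nat 0 0 (vnil Nat)) (vcons (Vec Nat 1) 2 (vcons Nat 0 2 (vnil Nat)) (vcons (Vec Nat 1) 1 (vcons Nat 0 2 (vnil Nat)) (vcons (Vec Nat 1) 0 (vcons Nat 0 6 (vnil Nat)) (vnil (Vec Nat 1))))))
the term's type:
  Vec (Vec Nat 1) 5


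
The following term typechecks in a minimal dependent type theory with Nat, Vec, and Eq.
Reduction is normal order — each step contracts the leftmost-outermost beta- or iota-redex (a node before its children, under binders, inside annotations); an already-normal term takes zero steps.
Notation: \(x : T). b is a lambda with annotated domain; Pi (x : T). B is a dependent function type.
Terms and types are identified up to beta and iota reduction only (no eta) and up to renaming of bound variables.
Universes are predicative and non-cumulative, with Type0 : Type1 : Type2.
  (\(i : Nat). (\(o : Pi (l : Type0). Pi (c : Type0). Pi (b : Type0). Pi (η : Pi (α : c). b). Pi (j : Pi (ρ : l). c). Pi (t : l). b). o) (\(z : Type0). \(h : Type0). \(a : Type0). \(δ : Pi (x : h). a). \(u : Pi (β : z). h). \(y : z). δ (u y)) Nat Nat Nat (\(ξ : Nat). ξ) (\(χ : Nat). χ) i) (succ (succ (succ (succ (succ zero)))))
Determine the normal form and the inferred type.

reduced normal form:
  succ (succ (succ (succ (succ zero))))
the term's type:
  Nat


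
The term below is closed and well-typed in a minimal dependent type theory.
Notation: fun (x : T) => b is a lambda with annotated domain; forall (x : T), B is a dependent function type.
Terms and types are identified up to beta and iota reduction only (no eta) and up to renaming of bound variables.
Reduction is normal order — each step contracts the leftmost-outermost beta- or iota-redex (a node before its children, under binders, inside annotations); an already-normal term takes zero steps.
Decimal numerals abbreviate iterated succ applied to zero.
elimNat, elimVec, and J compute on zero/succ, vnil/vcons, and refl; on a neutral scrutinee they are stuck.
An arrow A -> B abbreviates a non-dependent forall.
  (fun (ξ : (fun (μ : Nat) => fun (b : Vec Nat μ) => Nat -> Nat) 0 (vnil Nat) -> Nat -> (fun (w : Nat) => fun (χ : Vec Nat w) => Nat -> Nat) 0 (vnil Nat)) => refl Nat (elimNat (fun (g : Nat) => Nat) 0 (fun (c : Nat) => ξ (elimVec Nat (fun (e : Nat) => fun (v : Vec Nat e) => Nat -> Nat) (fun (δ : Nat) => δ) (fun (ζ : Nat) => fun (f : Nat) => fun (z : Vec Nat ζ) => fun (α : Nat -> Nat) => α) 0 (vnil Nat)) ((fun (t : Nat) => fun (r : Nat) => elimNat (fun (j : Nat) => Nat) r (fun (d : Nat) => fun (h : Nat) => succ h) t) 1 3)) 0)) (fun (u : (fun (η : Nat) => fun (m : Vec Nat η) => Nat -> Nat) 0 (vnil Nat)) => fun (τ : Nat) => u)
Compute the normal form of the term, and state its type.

resulting normal form:
  refl Nat 0
type:
  Eq Nat 0 0
observation: the first redex contracted is a beta-redex; the normal form is reached in 2 normal-order steps.


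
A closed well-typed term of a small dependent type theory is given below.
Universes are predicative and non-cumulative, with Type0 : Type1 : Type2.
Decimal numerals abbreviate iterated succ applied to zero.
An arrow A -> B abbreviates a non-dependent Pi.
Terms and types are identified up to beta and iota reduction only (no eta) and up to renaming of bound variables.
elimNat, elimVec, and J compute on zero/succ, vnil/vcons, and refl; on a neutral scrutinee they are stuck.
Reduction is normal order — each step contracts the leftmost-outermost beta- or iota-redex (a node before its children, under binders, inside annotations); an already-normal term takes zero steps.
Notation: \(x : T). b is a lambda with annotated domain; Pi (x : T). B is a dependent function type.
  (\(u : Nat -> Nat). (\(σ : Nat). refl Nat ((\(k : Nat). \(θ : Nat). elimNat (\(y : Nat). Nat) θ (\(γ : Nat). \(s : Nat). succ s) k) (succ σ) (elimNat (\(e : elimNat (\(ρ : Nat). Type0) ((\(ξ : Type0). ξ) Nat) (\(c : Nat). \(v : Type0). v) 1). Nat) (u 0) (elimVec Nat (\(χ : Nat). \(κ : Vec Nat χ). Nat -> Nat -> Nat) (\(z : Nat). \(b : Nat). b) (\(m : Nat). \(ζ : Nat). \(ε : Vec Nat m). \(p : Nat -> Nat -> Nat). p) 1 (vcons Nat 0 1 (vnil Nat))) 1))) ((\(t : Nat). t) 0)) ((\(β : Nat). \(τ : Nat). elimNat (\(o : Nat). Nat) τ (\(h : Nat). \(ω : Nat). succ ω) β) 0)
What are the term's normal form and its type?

normal form:
  refl Nat 1
type:
  Eq Nat 1 1


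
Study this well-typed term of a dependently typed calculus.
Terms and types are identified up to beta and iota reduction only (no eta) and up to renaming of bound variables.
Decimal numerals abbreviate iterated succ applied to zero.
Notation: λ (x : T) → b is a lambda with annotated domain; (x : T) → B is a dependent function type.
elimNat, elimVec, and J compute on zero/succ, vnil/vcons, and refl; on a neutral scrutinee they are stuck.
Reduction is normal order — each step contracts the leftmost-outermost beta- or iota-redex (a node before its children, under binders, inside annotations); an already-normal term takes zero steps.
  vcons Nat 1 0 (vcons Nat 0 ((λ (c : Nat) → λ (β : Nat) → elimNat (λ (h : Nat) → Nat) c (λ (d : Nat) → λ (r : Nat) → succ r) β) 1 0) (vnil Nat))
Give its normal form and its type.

normal form:
  vcons Nat 1 0 (vcons Nat 0 1 (vnil Nat))
inferred type:
  Vec Nat 2
observation: the term reaches its normal form after 3 normal-order steps.


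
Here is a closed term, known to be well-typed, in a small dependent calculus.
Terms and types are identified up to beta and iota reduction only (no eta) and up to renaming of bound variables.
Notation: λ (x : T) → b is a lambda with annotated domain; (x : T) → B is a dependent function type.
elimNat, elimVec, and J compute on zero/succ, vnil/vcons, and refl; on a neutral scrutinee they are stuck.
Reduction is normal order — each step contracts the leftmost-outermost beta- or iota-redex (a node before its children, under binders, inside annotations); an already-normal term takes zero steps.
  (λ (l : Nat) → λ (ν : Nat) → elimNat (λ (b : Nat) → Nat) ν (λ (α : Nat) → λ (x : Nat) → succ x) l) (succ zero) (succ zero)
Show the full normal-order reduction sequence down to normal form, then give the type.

normal-order reduction:
  (λ (l : Nat) → λ (ν : Nat) → elimNat (λ (b : Nat) → Nat) ν (λ (α : Nat) → λ (x : Nat) → succ x) l) (succ zero) (succ zero)
  ~> (λ (l : Nat) → elimNat (λ (ν : Nat) → Nat) l (λ (b : Nat) → λ (α : Nat) → succ α) (succ zero)) (succ zero)
  ~> elimNat (λ (l : Nat) → Nat) (succ zero) (λ (ν : Nat) → λ (b : Nat) → succ b) (succ zero)
  ~> (λ (l : Nat) → λ (ν : Nat) → succ ν) zero (elimNat (λ (b : Nat) → Nat) (succ zero) (λ (α : Nat) → λ (x : Nat) → succ x) zero)
  ~> (λ (l : Nat) → succ l) (elimNat (λ (ν : Nat) → Nat) (succ zero) (λ (b : Nat) → λ (α : Nat) → succ α) zero)
  ~> succ (elimNat (λ (l : Nat) → Nat) (succ zero) (λ (ν : Nat) → λ (b : Nat) → succ b) zero)
  ~> succ (succ zero)
type:
  Nat


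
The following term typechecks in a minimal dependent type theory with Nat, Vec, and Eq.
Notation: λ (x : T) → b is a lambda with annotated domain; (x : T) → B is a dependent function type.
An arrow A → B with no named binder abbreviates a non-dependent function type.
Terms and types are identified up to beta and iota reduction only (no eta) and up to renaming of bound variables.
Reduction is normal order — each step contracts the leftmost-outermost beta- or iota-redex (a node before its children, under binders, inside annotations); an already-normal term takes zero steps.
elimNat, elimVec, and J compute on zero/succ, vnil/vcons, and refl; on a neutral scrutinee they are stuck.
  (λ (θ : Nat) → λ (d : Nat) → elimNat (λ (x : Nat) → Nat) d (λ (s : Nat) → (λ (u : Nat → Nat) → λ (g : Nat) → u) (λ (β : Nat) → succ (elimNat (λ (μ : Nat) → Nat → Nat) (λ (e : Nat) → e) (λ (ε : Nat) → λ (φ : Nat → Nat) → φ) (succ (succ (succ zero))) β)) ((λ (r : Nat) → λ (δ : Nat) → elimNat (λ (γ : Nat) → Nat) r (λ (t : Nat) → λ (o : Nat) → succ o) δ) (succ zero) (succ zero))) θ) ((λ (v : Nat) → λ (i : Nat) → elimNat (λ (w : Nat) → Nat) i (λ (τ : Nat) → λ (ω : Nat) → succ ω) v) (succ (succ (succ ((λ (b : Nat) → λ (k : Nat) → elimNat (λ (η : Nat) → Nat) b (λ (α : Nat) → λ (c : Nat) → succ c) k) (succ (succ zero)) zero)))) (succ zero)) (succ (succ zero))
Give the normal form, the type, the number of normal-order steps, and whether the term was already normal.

normal form:
  succ (succ (succ (succ (succ (succ (succ (succ zero)))))))
type:
  Nat
normal-order step count: 55
term was already normal: no
first contracted redex: a beta-redex


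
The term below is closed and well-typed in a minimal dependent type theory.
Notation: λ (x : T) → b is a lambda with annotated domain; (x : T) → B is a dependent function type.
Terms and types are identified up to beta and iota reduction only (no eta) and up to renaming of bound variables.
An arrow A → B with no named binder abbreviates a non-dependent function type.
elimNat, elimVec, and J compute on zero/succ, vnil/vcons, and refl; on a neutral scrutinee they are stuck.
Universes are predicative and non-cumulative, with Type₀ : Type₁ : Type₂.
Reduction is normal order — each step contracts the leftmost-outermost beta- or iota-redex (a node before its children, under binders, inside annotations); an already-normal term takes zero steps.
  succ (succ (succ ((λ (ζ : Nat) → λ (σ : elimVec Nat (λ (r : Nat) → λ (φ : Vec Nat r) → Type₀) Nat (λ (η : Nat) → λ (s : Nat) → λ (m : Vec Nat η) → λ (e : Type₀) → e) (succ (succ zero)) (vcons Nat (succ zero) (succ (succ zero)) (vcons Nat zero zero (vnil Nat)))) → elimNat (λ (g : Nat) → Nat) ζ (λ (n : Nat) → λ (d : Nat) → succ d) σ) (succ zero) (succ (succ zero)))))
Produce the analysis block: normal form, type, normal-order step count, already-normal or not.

reduced normal form:
  succ (succ (succ (succ (succ (succ zero)))))
type:
  Nat
normal-order step count: 9
already normal: no
first contracted redex: a beta-redex


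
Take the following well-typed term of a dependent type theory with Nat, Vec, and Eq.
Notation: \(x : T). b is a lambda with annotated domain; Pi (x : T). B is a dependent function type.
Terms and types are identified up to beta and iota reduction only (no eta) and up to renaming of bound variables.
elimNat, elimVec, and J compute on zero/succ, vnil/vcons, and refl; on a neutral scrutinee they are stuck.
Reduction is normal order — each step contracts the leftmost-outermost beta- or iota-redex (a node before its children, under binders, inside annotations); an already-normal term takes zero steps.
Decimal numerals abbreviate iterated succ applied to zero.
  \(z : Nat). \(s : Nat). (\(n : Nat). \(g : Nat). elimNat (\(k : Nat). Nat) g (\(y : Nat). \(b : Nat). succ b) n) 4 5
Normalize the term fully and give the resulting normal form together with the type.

resulting normal form:
  \(z : Nat). \(s : Nat). 9
inferred type:
  Pi (z : Nat). Pi (s : Nat). Nat
observation: 15 normal-order steps normalize the term, beginning with a beta-redex.


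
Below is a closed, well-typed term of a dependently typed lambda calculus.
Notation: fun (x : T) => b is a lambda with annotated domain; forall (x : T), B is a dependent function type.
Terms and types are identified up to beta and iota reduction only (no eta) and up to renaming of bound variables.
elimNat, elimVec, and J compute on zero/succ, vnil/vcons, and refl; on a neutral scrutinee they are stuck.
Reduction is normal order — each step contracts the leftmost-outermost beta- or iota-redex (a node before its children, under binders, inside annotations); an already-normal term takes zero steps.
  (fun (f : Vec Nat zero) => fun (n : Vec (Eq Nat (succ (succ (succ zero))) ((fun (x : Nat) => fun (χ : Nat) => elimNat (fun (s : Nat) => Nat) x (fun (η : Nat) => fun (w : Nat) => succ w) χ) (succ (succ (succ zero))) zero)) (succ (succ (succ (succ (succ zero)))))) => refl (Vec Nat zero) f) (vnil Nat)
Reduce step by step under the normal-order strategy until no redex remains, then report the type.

normal-order reduction sequence:
  (fun (f : Vec Nat zero) => fun (n : Vec (Eq Nat (succ (succ (succ zero))) ((fun (x : Nat) => fun (χ : Nat) => elimNat (fun (s : Nat) => Nat) x (fun (η : Nat) => fun (w : Nat) => succ w) χ) (succ (succ (succ zero))) zero)) (succ (succ (succ (succ (succ zero)))))) => refl (Vec Nat zero) f) (vnil Nat)
  ~> fun (f : Vec (Eq Nat (succ (succ (succ zero))) ((fun (n : Nat) => fun (x : Nat) => elimNat (fun (χ : Nat) => Nat) n (fun (s : Nat) => fun (η : Nat) => succ η) x) (succ (succ (succ zero))) zero)) (succ (succ (succ (succ (succ zero)))))) => refl (Vec Nat zero) (vnil Nat)
  ~> fun (f : Vec (Eq Nat (succ (succ (succ zero))) ((fun (n : Nat) => elimNat (fun (x : Nat) => Nat) (succ (succ (succ zero))) (fun (χ : Nat) => fun (s : Nat) => succ s) n) zero)) (succ (succ (succ (succ (succ zero)))))) => refl (Vec Nat zero) (vnil Nat)
  ~> fun (f : Vec (Eq Nat (succ (succ (succ zero))) (elimNat (fun (n : Nat) => Nat) (succ (succ (succ zero))) (fun (x : Nat) => fun (χ : Nat) => succ χ) zero)) (succ (succ (succ (succ (succ zero)))))) => refl (Vec Nat zero) (vnil Nat)
  ~> fun (f : Vec (Eq Nat (succ (succ (succ zero))) (succ (succ (succ zero)))) (succ (succ (succ (succ (succ zero)))))) => refl (Vec Nat zero) (vnil Nat)
inferred type:
  forall (f : Vec (Eq Nat (succ (succ (succ zero))) (succ (succ (succ zero)))) (succ (succ (succ (succ (succ zero)))))), Eq (Vec Nat zero) (vnil Nat) (vnil Nat)


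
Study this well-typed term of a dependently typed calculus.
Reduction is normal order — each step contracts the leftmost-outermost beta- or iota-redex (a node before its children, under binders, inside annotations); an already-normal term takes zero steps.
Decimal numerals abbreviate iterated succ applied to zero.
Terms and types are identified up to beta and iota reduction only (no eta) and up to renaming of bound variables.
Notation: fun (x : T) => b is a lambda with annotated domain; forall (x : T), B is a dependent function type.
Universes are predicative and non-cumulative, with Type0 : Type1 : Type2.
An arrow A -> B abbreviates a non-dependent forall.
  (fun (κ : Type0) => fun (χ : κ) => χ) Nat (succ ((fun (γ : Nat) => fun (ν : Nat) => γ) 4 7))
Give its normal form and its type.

normal form:
  5
inferred type:
  Nat
observation: normalization takes exactly 4 steps under the normal-order strategy.


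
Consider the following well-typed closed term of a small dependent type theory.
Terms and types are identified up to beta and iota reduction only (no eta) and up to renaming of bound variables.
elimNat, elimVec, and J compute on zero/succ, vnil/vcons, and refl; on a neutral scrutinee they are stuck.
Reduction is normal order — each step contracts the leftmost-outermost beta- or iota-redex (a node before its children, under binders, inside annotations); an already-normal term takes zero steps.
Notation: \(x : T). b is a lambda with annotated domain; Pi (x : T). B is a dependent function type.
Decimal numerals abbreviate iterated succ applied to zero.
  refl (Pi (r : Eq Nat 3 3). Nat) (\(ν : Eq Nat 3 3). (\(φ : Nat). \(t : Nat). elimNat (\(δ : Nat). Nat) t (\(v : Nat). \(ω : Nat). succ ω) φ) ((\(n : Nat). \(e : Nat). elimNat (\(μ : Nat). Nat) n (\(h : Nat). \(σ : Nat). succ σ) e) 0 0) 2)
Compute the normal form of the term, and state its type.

resulting normal form:
  refl (Pi (r : Eq Nat 3 3). Nat) (\(ν : Eq Nat 3 3). 2)
the term's type:
  Eq (Pi (r : Eq Nat 3 3). Nat) (\(ν : Eq Nat 3 3). 2) (\(φ : Eq Nat 3 3). 2)
observation: 6 normal-order steps normalize the term, beginning with a beta-redex.


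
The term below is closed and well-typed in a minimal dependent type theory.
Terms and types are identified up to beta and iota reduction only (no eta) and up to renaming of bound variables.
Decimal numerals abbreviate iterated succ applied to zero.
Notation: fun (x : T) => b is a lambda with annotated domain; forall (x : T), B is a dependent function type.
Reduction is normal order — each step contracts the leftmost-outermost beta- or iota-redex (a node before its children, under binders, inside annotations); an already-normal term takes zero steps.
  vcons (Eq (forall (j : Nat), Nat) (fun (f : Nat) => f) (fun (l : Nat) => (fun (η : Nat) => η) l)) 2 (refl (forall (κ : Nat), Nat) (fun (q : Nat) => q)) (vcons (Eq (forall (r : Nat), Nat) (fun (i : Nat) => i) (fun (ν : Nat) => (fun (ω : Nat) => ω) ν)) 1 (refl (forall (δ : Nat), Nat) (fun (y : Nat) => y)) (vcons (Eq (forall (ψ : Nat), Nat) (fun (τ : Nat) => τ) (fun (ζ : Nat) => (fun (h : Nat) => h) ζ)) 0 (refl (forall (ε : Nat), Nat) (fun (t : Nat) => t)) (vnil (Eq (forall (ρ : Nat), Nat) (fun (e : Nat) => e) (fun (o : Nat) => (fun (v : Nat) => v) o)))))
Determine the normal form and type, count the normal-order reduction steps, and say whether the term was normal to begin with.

normal form:
  vcons (Eq (forall (j : Nat), Nat) (fun (f : Nat) => f) (fun (l : Nat) => l)) 2 (refl (forall (η : Nat), Nat) (fun (κ : Nat) => κ)) (vcons (Eq (forall (q : Nat), Nat) (fun (r : Nat) => r) (fun (i : Nat) => i)) 1 (refl (forall (ν : Nat), Nat) (fun (ω : Nat) => ω)) (vcons (Eq (forall (δ : Nat), Nat) (fun (y : Nat) => y) (fun (ψ : Nat) => ψ)) 0 (refl (forall (τ : Nat), Nat) (fun (ζ : Nat) => ζ)) (vnil (Eq (forall (h : Nat), Nat) (fun (ε : Nat) => ε) (fun (t : Nat) => t)))))
inferred type:
  Vec (Eq (forall (j : Nat), Nat) (fun (f : Nat) => f) (fun (l : Nat) => l)) 3
steps to reach normal form (normal order): 4
already normal: no
first contracted redex: a beta-redex


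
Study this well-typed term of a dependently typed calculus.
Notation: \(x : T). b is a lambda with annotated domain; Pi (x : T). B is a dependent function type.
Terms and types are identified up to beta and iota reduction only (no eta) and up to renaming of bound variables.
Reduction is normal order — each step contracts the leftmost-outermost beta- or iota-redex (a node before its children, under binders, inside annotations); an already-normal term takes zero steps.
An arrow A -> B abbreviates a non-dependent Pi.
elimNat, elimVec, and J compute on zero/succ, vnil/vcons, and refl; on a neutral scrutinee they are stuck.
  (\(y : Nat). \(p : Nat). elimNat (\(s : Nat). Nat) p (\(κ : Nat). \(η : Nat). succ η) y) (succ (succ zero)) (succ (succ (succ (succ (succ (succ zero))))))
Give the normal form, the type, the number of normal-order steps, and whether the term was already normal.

reduced normal form:
  succ (succ (succ (succ (succ (succ (succ (succ zero)))))))
type:
  Nat
steps to reach normal form (normal order): 9
term was already normal: no
first contracted redex: a beta-redex


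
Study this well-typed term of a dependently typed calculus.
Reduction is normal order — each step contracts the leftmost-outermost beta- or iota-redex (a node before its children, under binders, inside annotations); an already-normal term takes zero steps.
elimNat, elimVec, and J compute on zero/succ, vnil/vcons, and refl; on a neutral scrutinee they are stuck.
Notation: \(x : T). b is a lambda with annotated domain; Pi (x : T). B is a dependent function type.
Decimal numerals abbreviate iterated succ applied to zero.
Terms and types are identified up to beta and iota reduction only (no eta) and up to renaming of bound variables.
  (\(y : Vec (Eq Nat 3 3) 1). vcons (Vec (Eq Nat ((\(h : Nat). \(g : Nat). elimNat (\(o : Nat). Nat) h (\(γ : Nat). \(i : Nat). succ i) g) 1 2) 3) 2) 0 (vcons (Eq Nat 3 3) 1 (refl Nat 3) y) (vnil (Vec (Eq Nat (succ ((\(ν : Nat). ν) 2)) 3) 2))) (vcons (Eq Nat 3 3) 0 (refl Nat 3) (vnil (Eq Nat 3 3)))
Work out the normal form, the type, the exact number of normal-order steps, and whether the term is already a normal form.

normal form:
  vcons (Vec (Eq Nat 3 3) 2) 0 (vcons (Eq Nat 3 3) 1 (refl Nat 3) (vcons (Eq Nat 3 3) 0 (refl Nat 3) (vnil (Eq Nat 3 3)))) (vnil (Vec (Eq Nat 3 3) 2))
type:
  Vec (Vec (Eq Nat 3 3) 2) 1
reduction steps (normal order): 11
already normal: no
first redex: a beta-redex


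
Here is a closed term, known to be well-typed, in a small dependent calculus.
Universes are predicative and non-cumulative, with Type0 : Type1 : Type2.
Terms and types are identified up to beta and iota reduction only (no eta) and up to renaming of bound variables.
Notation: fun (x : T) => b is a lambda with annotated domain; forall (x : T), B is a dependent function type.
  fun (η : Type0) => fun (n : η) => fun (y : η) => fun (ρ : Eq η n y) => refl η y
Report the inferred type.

inferred type:
  forall (η : Type0), forall (n : η), forall (y : η), forall (ρ : Eq η n y), Eq η y y


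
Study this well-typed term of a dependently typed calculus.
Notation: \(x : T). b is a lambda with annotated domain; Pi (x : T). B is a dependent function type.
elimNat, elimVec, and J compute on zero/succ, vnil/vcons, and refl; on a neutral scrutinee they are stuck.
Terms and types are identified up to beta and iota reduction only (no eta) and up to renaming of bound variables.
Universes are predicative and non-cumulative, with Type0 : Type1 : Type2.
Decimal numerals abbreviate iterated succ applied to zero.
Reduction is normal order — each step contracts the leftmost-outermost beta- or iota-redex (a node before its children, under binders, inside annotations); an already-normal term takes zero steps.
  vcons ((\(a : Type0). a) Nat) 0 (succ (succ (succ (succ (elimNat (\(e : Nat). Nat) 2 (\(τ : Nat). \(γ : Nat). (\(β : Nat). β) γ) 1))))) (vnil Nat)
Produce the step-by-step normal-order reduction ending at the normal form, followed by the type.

reduction (normal order):
  vcons ((\(a : Type0). a) Nat) 0 (succ (succ (succ (succ (elimNat (\(e : Nat). Nat) 2 (\(τ : Nat). \(γ : Nat). (\(β : Nat). β) γ) 1))))) (vnil Nat)
  ~> vcons Nat 0 (succ (succ (succ (succ (elimNat (\(a : Nat). Nat) 2 (\(e : Nat). \(τ : Nat). (\(γ : Nat). γ) τ) 1))))) (vnil Nat)
  ~> vcons Nat 0 (succ (succ (succ (succ ((\(a : Nat). \(e : Nat). (\(τ : Nat). τ) e) 0 (elimNat (\(γ : Nat). Nat) 2 (\(β : Nat). \(j : Nat). (\(k : Nat). k) j) 0)))))) (vnil Nat)
  ~> vcons Nat 0 (succ (succ (succ (succ ((\(a : Nat). (\(e : Nat). e) a) (elimNat (\(τ : Nat). Nat) 2 (\(γ : Nat). \(β : Nat). (\(j : Nat). j) β) 0)))))) (vnil Nat)
  ~> vcons Nat 0 (succ (succ (succ (succ ((\(a : Nat). a) (elimNat (\(e : Nat). Nat) 2 (\(τ : Nat). \(γ : Nat). (\(β : Nat). β) γ) 0)))))) (vnil Nat)
  ~> vcons Nat 0 (succ (succ (succ (succ (elimNat (\(a : Nat). Nat) 2 (\(e : Nat). \(τ : Nat). (\(γ : Nat). γ) τ) 0))))) (vnil Nat)
  ~> vcons Nat 0 6 (vnil Nat)
the term's type:
  Vec Nat 1


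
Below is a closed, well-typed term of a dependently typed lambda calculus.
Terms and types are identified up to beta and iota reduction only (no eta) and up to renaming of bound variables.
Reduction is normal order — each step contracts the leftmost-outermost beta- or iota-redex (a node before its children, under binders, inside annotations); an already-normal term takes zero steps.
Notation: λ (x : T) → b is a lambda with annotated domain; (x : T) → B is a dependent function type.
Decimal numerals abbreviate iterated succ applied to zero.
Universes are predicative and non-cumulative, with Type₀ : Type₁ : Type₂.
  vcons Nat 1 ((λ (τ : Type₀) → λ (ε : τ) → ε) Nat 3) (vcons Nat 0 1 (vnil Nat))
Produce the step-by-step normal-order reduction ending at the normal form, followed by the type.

normal-order reduction sequence:
  vcons Nat 1 ((λ (τ : Type₀) → λ (ε : τ) → ε) Nat 3) (vcons Nat 0 1 (vnil Nat))
  ~> vcons Nat 1 ((λ (τ : Nat) → τ) 3) (vcons Nat 0 1 (vnil Nat))
  ~> vcons Nat 1 3 (vcons Nat 0 1 (vnil Nat))
type:
  Vec Nat 2


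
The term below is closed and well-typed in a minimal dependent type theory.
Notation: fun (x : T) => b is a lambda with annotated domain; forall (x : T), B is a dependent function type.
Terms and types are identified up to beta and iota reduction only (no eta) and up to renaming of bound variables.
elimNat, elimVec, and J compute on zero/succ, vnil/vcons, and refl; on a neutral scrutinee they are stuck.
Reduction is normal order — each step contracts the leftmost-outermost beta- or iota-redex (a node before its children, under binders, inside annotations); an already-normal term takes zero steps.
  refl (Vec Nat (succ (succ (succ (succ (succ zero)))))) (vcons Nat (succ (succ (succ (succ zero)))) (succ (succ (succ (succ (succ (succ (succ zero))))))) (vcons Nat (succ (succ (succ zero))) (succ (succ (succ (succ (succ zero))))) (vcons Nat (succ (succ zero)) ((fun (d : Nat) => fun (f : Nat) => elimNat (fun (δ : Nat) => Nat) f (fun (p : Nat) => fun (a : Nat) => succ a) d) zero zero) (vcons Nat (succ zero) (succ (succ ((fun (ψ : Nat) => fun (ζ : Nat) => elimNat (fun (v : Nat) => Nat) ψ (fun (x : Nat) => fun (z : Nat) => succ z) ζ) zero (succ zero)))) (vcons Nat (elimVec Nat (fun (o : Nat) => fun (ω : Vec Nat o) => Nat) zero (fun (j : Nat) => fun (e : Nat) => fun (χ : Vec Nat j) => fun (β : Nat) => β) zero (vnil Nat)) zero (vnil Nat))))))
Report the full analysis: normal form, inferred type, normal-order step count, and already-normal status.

resulting normal form:
  refl (Vec Nat (succ (succ (succ (succ (succ zero)))))) (vcons Nat (succ (succ (succ (succ zero)))) (succ (succ (succ (succ (succ (succ (succ zero))))))) (vcons Nat (succ (succ (succ zero))) (succ (succ (succ (succ (succ zero))))) (vcons Nat (succ (succ zero)) zero (vcons Nat (succ zero) (succ (succ (succ zero))) (vcons Nat zero zero (vnil Nat))))))
inferred type:
  Eq (Vec Nat (succ (succ (succ (succ (succ zero)))))) (vcons Nat (succ (succ (succ (succ zero)))) (succ (succ (succ (succ (succ (succ (succ zero))))))) (vcons Nat (succ (succ (succ zero))) (succ (succ (succ (succ (succ zero))))) (vcons Nat (succ (succ zero)) zero (vcons Nat (succ zero) (succ (succ (succ zero))) (vcons Nat zero zero (vnil Nat)))))) (vcons Nat (succ (succ (succ (succ zero)))) (succ (succ (succ (succ (succ (succ (succ zero))))))) (vcons Nat (succ (succ (succ zero))) (succ (succ (succ (succ (succ zero))))) (vcons Nat (succ (succ zero)) zero (vcons Nat (succ zero) (succ (succ (succ zero))) (vcons Nat zero zero (vnil Nat))))))
steps to reach normal form (normal order): 10
term was already normal: no
first redex: a beta-redex
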